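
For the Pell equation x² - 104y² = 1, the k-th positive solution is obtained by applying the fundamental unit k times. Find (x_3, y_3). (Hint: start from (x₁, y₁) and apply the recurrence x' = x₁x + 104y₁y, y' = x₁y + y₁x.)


Step 1: Find the fundamental solution (x₁, y₁) of x² - 104y² = 1.
  Expand √104 as a continued fraction. a₀ = ⌊√104⌋ = 10; iterate m_{k+1} = d_k·a_k − m_k, d_{k+1} = (104 − m_{k+1}²)/d_k, a_{k+1} = ⌊(a₀ + m_{k+1})/d_{k+1}⌋ (starting m₀ = 0, d₀ = 1), with convergents p_k = a_k·p_{k-1} + p_{k-2}, q_k = a_k·q_{k-1} + q_{k-2} (p₋₁ = 1, q₋₁ = 0):
  k = 0: a₀ = 10; p₀/q₀ = 10/1; p₀² − 104·q₀² = 100 − 104 = -4.
  k = 1: m = 10, d = 4, a = ⌊(10 + 10)/4⌋ = 5; p/q = (5·10 + 1)/(5·1 + 0) = 51/5; p² − 104·q² = 2601 − 2600 = 1.
  The first convergent with p² − 104·q² = 1 gives the fundamental solution (x₁, y₁) = (51, 5).
Step 2: Apply the recurrence (x_{n+1}, y_{n+1}) = (x₁x_n + 104y₁y_n, x₁y_n + y₁x_n) repeatedly.
  From (x_1, y_1) = (51, 5): x_2 = 51·51 + 104·5·5 = 5201; y_2 = 51·5 + 5·51 = 510.
  From (x_2, y_2) = (5201, 510): x_3 = 51·5201 + 104·5·510 = 530451; y_3 = 51·510 + 5·5201 = 52015.
Step 3: Verify x_3² - 104·y_3² = 281378263401 - 281378263400 = 1 (should be 1). ✓

(x_1, y_1) = (51, 5); (x_3, y_3) = (530451, 52015).


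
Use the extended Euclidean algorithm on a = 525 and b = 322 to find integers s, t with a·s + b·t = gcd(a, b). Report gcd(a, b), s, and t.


Euclidean algorithm on (525, 322) — divide until remainder is 0:
  525 = 1 · 322 + 203
  322 = 1 · 203 + 119
  203 = 1 · 119 + 84
  119 = 1 · 84 + 35
  84 = 2 · 35 + 14
  35 = 2 · 14 + 7
  14 = 2 · 7 + 0
gcd(525, 322) = 7.
Track Bezout coefficients alongside the remainders: start with r₀ = 525 = a·1 + b·0 (s = 1, t = 0) and r₁ = 322 = a·0 + b·1 (s = 0, t = 1); each new remainder r_{k+1} = r_{k-1} − q_k·r_k inherits s_{k+1} = s_{k-1} − q_k·s_k, t_{k+1} = t_{k-1} − q_k·t_k, so r_k = a·s_k + b·t_k at every step:
  q = 1: r = 203, s = 1 − 1·0 = 1, t = 0 − 1·1 = -1  (check: 525·1 + 322·(-1) = 203)
  q = 1: r = 119, s = 0 − 1·1 = -1, t = 1 − 1·(-1) = 2  (check: 525·(-1) + 322·2 = 119)
  q = 1: r = 84, s = 1 − 1·(-1) = 2, t = -1 − 1·2 = -3  (check: 525·2 + 322·(-3) = 84)
  q = 1: r = 35, s = -1 − 1·2 = -3, t = 2 − 1·(-3) = 5  (check: 525·(-3) + 322·5 = 35)
  q = 2: r = 14, s = 2 − 2·(-3) = 8, t = -3 − 2·5 = -13  (check: 525·8 + 322·(-13) = 14)
  q = 2: r = 7, s = -3 − 2·8 = -19, t = 5 − 2·(-13) = 31  (check: 525·(-19) + 322·31 = 7)
The row with r = 7 (the gcd) gives the Bezout coefficients s = -19, t = 31.
Result: 525 · (-19) + 322 · (31) = 7.

gcd(525, 322) = 7; s = -19, t = 31 (check: 525·(-19) + 322·31 = 7).


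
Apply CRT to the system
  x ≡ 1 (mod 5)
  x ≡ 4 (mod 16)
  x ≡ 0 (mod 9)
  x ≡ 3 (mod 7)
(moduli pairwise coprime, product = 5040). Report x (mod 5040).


Product of moduli M = 5 · 16 · 9 · 7 = 5040.
Merge one congruence at a time:
  Start: x ≡ 1 (mod 5).
  Combine with x ≡ 4 (mod 16); new modulus lcm = 80.
    Write x = 1 + 5·t and substitute into x ≡ 4 (mod 16): 5·t ≡ 4 − 1 = 3 (mod 16).
    The inverse of 5 mod 16 is 13 (since 5·13 = 65 = 4·16 + 1), so t ≡ 13·3 = 39 ≡ 7 (mod 16).
    Then x = 1 + 5·7 = 36, valid modulo lcm(5, 16) = 80: x ≡ 36 (mod 80).
  Combine with x ≡ 0 (mod 9); new modulus lcm = 720.
    Write x = 36 + 80·t and substitute into x ≡ 0 (mod 9): 80·t ≡ 0 − 36 = -36 (mod 9).
    Reduce coefficients mod 9: 8·t ≡ 0 (mod 9).
    The inverse of 8 mod 9 is 8 (since 8·8 = 64 = 7·9 + 1), so t ≡ 8·0 = 0 ≡ 0 (mod 9).
    Then x = 36 + 80·0 = 36, valid modulo lcm(80, 9) = 720: x ≡ 36 (mod 720).
  Combine with x ≡ 3 (mod 7); new modulus lcm = 5040.
    Write x = 36 + 720·t and substitute into x ≡ 3 (mod 7): 720·t ≡ 3 − 36 = -33 (mod 7).
    Reduce coefficients mod 7: 6·t ≡ 2 (mod 7).
    The inverse of 6 mod 7 is 6 (since 6·6 = 36 = 5·7 + 1), so t ≡ 6·2 = 12 ≡ 5 (mod 7).
    Then x = 36 + 720·5 = 3636, valid modulo lcm(720, 7) = 5040: x ≡ 3636 (mod 5040).
Verify against each original: 3636 mod 5 = 1, 3636 mod 16 = 4, 3636 mod 9 = 0, 3636 mod 7 = 3.

x ≡ 3636 (mod 5040).


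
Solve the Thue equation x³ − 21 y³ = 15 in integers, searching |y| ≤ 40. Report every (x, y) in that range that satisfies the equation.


The equation is x³ - 21y³ = 15. For fixed y, x³ = 21·y³ + 15, so a solution requires the RHS to be a perfect cube.
Strategy: iterate y from -40 to 40, compute RHS = 21·y³ + 15, and check whether it is a (positive or negative) perfect cube.
Check small values of y:
  y = 0: RHS = 15 is not a perfect cube.
  y = 1: RHS = 36 is not a perfect cube.
  y = -1: RHS = -6 is not a perfect cube.
  y = 2: RHS = 183 is not a perfect cube.
  y = -2: RHS = -153 is not a perfect cube.
  y = 3: RHS = 582 is not a perfect cube.
  y = -3: RHS = -552 is not a perfect cube.
Continuing the search up to |y| = 40 finds no solutions either.
No (x, y) in the scanned range satisfies the equation.

No integer solutions with |y| ≤ 40.


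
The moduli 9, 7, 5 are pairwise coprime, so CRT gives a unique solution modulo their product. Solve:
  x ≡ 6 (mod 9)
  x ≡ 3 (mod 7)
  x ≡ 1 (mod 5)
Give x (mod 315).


Moduli 9, 7, 5 are pairwise coprime; by CRT there is a unique solution modulo M = 9 · 7 · 5 = 315.
Solve pairwise, accumulating the modulus:
  Start with x ≡ 6 (mod 9).
  Combine with x ≡ 3 (mod 7): since gcd(9, 7) = 1, we get a unique residue mod 63.
    Write x = 6 + 9·t and substitute into x ≡ 3 (mod 7): 9·t ≡ 3 − 6 = -3 (mod 7).
    Reduce coefficients mod 7: 2·t ≡ 4 (mod 7).
    The inverse of 2 mod 7 is 4 (since 2·4 = 8 = 1·7 + 1), so t ≡ 4·4 = 16 ≡ 2 (mod 7).
    Then x = 6 + 9·2 = 24, valid modulo lcm(9, 7) = 63: x ≡ 24 (mod 63).
  Combine with x ≡ 1 (mod 5): since gcd(63, 5) = 1, we get a unique residue mod 315.
    Write x = 24 + 63·t and substitute into x ≡ 1 (mod 5): 63·t ≡ 1 − 24 = -23 (mod 5).
    Reduce coefficients mod 5: 3·t ≡ 2 (mod 5).
    The inverse of 3 mod 5 is 2 (since 3·2 = 6 = 1·5 + 1), so t ≡ 2·2 = 4 ≡ 4 (mod 5).
    Then x = 24 + 63·4 = 276, valid modulo lcm(63, 5) = 315: x ≡ 276 (mod 315).
Verify: 276 mod 9 = 6 ✓, 276 mod 7 = 3 ✓, 276 mod 5 = 1 ✓.

x ≡ 276 (mod 315).


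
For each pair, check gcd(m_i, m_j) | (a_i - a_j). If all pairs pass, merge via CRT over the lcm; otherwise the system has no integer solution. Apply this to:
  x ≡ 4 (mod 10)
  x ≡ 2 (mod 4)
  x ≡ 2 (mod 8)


Moduli 10, 4, 8 are not pairwise coprime, so CRT works modulo lcm(m_i) when all pairwise compatibility conditions hold.
Pairwise compatibility: gcd(m_i, m_j) must divide a_i - a_j for every pair.
Merge one congruence at a time:
  Start: x ≡ 4 (mod 10).
  Combine with x ≡ 2 (mod 4): gcd(10, 4) = 2; 2 - 4 = -2, which IS divisible by 2, so compatible.
    Write x = 4 + 10·t and substitute into x ≡ 2 (mod 4): 10·t ≡ 2 − 4 = -2 (mod 4).
    Divide the congruence (and modulus) by g = 2: 5·t ≡ -1 (mod 2).
    Reduce coefficients mod 2: 1·t ≡ 1 (mod 2).
    So t ≡ 1 (mod 2).
    Then x = 4 + 10·1 = 14, valid modulo lcm(10, 4) = 20: x ≡ 14 (mod 20).
  Combine with x ≡ 2 (mod 8): gcd(20, 8) = 4; 2 - 14 = -12, which IS divisible by 4, so compatible.
    Write x = 14 + 20·t and substitute into x ≡ 2 (mod 8): 20·t ≡ 2 − 14 = -12 (mod 8).
    Divide the congruence (and modulus) by g = 4: 5·t ≡ -3 (mod 2).
    Reduce coefficients mod 2: 1·t ≡ 1 (mod 2).
    So t ≡ 1 (mod 2).
    Then x = 14 + 20·1 = 34, valid modulo lcm(20, 8) = 40: x ≡ 34 (mod 40).
Verify: 34 mod 10 = 4, 34 mod 4 = 2, 34 mod 8 = 2.

x ≡ 34 (mod 40).


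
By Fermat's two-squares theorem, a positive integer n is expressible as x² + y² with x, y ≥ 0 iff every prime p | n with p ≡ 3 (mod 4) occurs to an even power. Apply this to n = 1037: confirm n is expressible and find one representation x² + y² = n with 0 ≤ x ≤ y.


Step 1: Factor n = 1037 = 17 · 61.
Step 2: Check the mod-4 condition on each prime factor: 17 ≡ 1 (mod 4), exponent 1; 61 ≡ 1 (mod 4), exponent 1.
All primes ≡ 3 (mod 4) appear to even exponent (or don't appear), so by the two-squares theorem n IS expressible as a sum of two squares.
Step 3: Build a representation. Here n = 17 · 61 is a product of primes ≡ 1 (mod 4). Each prime p ≡ 1 (mod 4) is itself a sum of two squares; find a² by testing p − a² for a perfect square:
  17: 17 − 1² = 16 = 4² ⇒ 17 = 1² + 4².
  61: 61 − 1² = 60, 61 − 2² = 57, 61 − 3² = 52, 61 − 4² = 45, 61 − 5² = 36 = 6² ⇒ 61 = 5² + 6².
  Combine using the Brahmagupta–Fibonacci identity (a² + b²)(c² + d²) = (ac − bd)² + (ad + bc)² = (ac + bd)² + (ad − bc)²:
  17 · 61 = 1037: from (1² + 4²)(5² + 6²), take (1·5 − 4·6, 1·6 + 4·5) = (5 − 24, 6 + 20) = (-19, 26); dropping signs (only squares matter) gives (19, 26); check 19² + 26² = 361 + 676 = 1037 ✓.
Step 4: Order so x ≤ y and verify: 19² + 26² = 361 + 676 = 1037 = n. ✓

n = 1037 = 19² + 26² (one valid representation with x ≤ y).


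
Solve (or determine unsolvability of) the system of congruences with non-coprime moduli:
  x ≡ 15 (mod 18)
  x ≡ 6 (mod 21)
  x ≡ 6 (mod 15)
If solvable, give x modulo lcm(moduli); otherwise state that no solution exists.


Moduli 18, 21, 15 are not pairwise coprime, so CRT works modulo lcm(m_i) when all pairwise compatibility conditions hold.
Pairwise compatibility: gcd(m_i, m_j) must divide a_i - a_j for every pair.
Merge one congruence at a time:
  Start: x ≡ 15 (mod 18).
  Combine with x ≡ 6 (mod 21): gcd(18, 21) = 3; 6 - 15 = -9, which IS divisible by 3, so compatible.
    Write x = 15 + 18·t and substitute into x ≡ 6 (mod 21): 18·t ≡ 6 − 15 = -9 (mod 21).
    Divide the congruence (and modulus) by g = 3: 6·t ≡ -3 (mod 7).
    Reduce coefficients mod 7: 6·t ≡ 4 (mod 7).
    The inverse of 6 mod 7 is 6 (since 6·6 = 36 = 5·7 + 1), so t ≡ 6·4 = 24 ≡ 3 (mod 7).
    Then x = 15 + 18·3 = 69, valid modulo lcm(18, 21) = 126: x ≡ 69 (mod 126).
  Combine with x ≡ 6 (mod 15): gcd(126, 15) = 3; 6 - 69 = -63, which IS divisible by 3, so compatible.
    Write x = 69 + 126·t and substitute into x ≡ 6 (mod 15): 126·t ≡ 6 − 69 = -63 (mod 15).
    Divide the congruence (and modulus) by g = 3: 42·t ≡ -21 (mod 5).
    Reduce coefficients mod 5: 2·t ≡ 4 (mod 5).
    The inverse of 2 mod 5 is 3 (since 2·3 = 6 = 1·5 + 1), so t ≡ 3·4 = 12 ≡ 2 (mod 5).
    Then x = 69 + 126·2 = 321, valid modulo lcm(126, 15) = 630: x ≡ 321 (mod 630).
Verify: 321 mod 18 = 15, 321 mod 21 = 6, 321 mod 15 = 6.

x ≡ 321 (mod 630).


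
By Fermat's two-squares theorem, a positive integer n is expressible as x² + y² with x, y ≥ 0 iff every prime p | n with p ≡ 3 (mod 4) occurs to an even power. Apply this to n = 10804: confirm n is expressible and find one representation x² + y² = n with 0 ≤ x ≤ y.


Step 1: Factor n = 10804 = 2^2 · 37 · 73.
Step 2: Check the mod-4 condition on each prime factor: 2 = 2 (special); 37 ≡ 1 (mod 4), exponent 1; 73 ≡ 1 (mod 4), exponent 1.
All primes ≡ 3 (mod 4) appear to even exponent (or don't appear), so by the two-squares theorem n IS expressible as a sum of two squares.
Step 3: Build a representation. Group n = k² · m with k = 2 and m = 37 · 73 = 2701 (a product of primes ≡ 1 (mod 4)); a representation of m scales to one of n via (k·x)² + (k·y)² = k²(x² + y²). Each prime p ≡ 1 (mod 4) is itself a sum of two squares; find a² by testing p − a² for a perfect square:
  37: 37 − 1² = 36 = 6² ⇒ 37 = 1² + 6².
  73: 73 − 1² = 72, 73 − 2² = 69, 73 − 3² = 64 = 8² ⇒ 73 = 3² + 8².
  Combine using the Brahmagupta–Fibonacci identity (a² + b²)(c² + d²) = (ac − bd)² + (ad + bc)² = (ac + bd)² + (ad − bc)²:
  37 · 73 = 2701: from (1² + 6²)(3² + 8²), take (1·3 − 6·8, 1·8 + 6·3) = (3 − 48, 8 + 18) = (-45, 26); dropping signs (only squares matter) gives (45, 26); check 45² + 26² = 2025 + 676 = 2701 ✓.
  Scale by k = 2: (2·45, 2·26) = (90, 52).
Step 4: Order so x ≤ y and verify: 52² + 90² = 2704 + 8100 = 10804 = n. ✓

n = 10804 = 52² + 90² (one valid representation with x ≤ y).


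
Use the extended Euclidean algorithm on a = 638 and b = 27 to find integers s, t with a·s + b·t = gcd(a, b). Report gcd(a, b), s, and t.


Euclidean algorithm on (638, 27) — divide until remainder is 0:
  638 = 23 · 27 + 17
  27 = 1 · 17 + 10
  17 = 1 · 10 + 7
  10 = 1 · 7 + 3
  7 = 2 · 3 + 1
  3 = 3 · 1 + 0
gcd(638, 27) = 1.
Track Bezout coefficients alongside the remainders: start with r₀ = 638 = a·1 + b·0 (s = 1, t = 0) and r₁ = 27 = a·0 + b·1 (s = 0, t = 1); each new remainder r_{k+1} = r_{k-1} − q_k·r_k inherits s_{k+1} = s_{k-1} − q_k·s_k, t_{k+1} = t_{k-1} − q_k·t_k, so r_k = a·s_k + b·t_k at every step:
  q = 23: r = 17, s = 1 − 23·0 = 1, t = 0 − 23·1 = -23  (check: 638·1 + 27·(-23) = 17)
  q = 1: r = 10, s = 0 − 1·1 = -1, t = 1 − 1·(-23) = 24  (check: 638·(-1) + 27·24 = 10)
  q = 1: r = 7, s = 1 − 1·(-1) = 2, t = -23 − 1·24 = -47  (check: 638·2 + 27·(-47) = 7)
  q = 1: r = 3, s = -1 − 1·2 = -3, t = 24 − 1·(-47) = 71  (check: 638·(-3) + 27·71 = 3)
  q = 2: r = 1, s = 2 − 2·(-3) = 8, t = -47 − 2·71 = -189  (check: 638·8 + 27·(-189) = 1)
The row with r = 1 (the gcd) gives the Bezout coefficients s = 8, t = -189.
Result: 638 · (8) + 27 · (-189) = 1.

gcd(638, 27) = 1; s = 8, t = -189 (check: 638·8 + 27·(-189) = 1).


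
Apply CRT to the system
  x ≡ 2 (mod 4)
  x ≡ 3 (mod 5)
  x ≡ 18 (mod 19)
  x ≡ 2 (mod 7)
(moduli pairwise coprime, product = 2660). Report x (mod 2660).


Product of moduli M = 4 · 5 · 19 · 7 = 2660.
Merge one congruence at a time:
  Start: x ≡ 2 (mod 4).
  Combine with x ≡ 3 (mod 5); new modulus lcm = 20.
    Write x = 2 + 4·t and substitute into x ≡ 3 (mod 5): 4·t ≡ 3 − 2 = 1 (mod 5).
    The inverse of 4 mod 5 is 4 (since 4·4 = 16 = 3·5 + 1), so t ≡ 4·1 = 4 ≡ 4 (mod 5).
    Then x = 2 + 4·4 = 18, valid modulo lcm(4, 5) = 20: x ≡ 18 (mod 20).
  Combine with x ≡ 18 (mod 19); new modulus lcm = 380.
    Write x = 18 + 20·t and substitute into x ≡ 18 (mod 19): 20·t ≡ 18 − 18 = 0 (mod 19).
    Reduce coefficients mod 19: 1·t ≡ 0 (mod 19).
    So t ≡ 0 (mod 19).
    Then x = 18 + 20·0 = 18, valid modulo lcm(20, 19) = 380: x ≡ 18 (mod 380).
  Combine with x ≡ 2 (mod 7); new modulus lcm = 2660.
    Write x = 18 + 380·t and substitute into x ≡ 2 (mod 7): 380·t ≡ 2 − 18 = -16 (mod 7).
    Reduce coefficients mod 7: 2·t ≡ 5 (mod 7).
    The inverse of 2 mod 7 is 4 (since 2·4 = 8 = 1·7 + 1), so t ≡ 4·5 = 20 ≡ 6 (mod 7).
    Then x = 18 + 380·6 = 2298, valid modulo lcm(380, 7) = 2660: x ≡ 2298 (mod 2660).
Verify against each original: 2298 mod 4 = 2, 2298 mod 5 = 3, 2298 mod 19 = 18, 2298 mod 7 = 2.

x ≡ 2298 (mod 2660).


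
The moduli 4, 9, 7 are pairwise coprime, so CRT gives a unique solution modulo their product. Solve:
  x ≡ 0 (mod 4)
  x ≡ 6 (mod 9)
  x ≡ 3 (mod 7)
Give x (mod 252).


Moduli 4, 9, 7 are pairwise coprime; by CRT there is a unique solution modulo M = 4 · 9 · 7 = 252.
Solve pairwise, accumulating the modulus:
  Start with x ≡ 0 (mod 4).
  Combine with x ≡ 6 (mod 9): since gcd(4, 9) = 1, we get a unique residue mod 36.
    Write x = 0 + 4·t and substitute into x ≡ 6 (mod 9): 4·t ≡ 6 − 0 = 6 (mod 9).
    The inverse of 4 mod 9 is 7 (since 4·7 = 28 = 3·9 + 1), so t ≡ 7·6 = 42 ≡ 6 (mod 9).
    Then x = 0 + 4·6 = 24, valid modulo lcm(4, 9) = 36: x ≡ 24 (mod 36).
  Combine with x ≡ 3 (mod 7): since gcd(36, 7) = 1, we get a unique residue mod 252.
    Write x = 24 + 36·t and substitute into x ≡ 3 (mod 7): 36·t ≡ 3 − 24 = -21 (mod 7).
    Reduce coefficients mod 7: 1·t ≡ 0 (mod 7).
    So t ≡ 0 (mod 7).
    Then x = 24 + 36·0 = 24, valid modulo lcm(36, 7) = 252: x ≡ 24 (mod 252).
Verify: 24 mod 4 = 0 ✓, 24 mod 9 = 6 ✓, 24 mod 7 = 3 ✓.

x ≡ 24 (mod 252).


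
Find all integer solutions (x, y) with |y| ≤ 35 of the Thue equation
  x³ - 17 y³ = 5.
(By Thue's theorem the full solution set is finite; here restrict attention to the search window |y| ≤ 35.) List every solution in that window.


The equation is x³ - 17y³ = 5. For fixed y, x³ = 17·y³ + 5, so a solution requires the RHS to be a perfect cube.
Strategy: iterate y from -35 to 35, compute RHS = 17·y³ + 5, and check whether it is a (positive or negative) perfect cube.
Check small values of y:
  y = 0: RHS = 5 is not a perfect cube.
  y = 1: RHS = 22 is not a perfect cube.
  y = -1: RHS = -12 is not a perfect cube.
  y = 2: RHS = 141 is not a perfect cube.
  y = -2: RHS = -131 is not a perfect cube.
  y = 3: RHS = 464 is not a perfect cube.
  y = -3: RHS = -454 is not a perfect cube.
Continuing the search up to |y| = 35 finds no solutions either.
No (x, y) in the scanned range satisfies the equation.

No integer solutions with |y| ≤ 35.


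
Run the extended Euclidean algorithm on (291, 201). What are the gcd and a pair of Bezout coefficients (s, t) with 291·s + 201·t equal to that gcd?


Euclidean algorithm on (291, 201) — divide until remainder is 0:
  291 = 1 · 201 + 90
  201 = 2 · 90 + 21
  90 = 4 · 21 + 6
  21 = 3 · 6 + 3
  6 = 2 · 3 + 0
gcd(291, 201) = 3.
Track Bezout coefficients alongside the remainders: start with r₀ = 291 = a·1 + b·0 (s = 1, t = 0) and r₁ = 201 = a·0 + b·1 (s = 0, t = 1); each new remainder r_{k+1} = r_{k-1} − q_k·r_k inherits s_{k+1} = s_{k-1} − q_k·s_k, t_{k+1} = t_{k-1} − q_k·t_k, so r_k = a·s_k + b·t_k at every step:
  q = 1: r = 90, s = 1 − 1·0 = 1, t = 0 − 1·1 = -1  (check: 291·1 + 201·(-1) = 90)
  q = 2: r = 21, s = 0 − 2·1 = -2, t = 1 − 2·(-1) = 3  (check: 291·(-2) + 201·3 = 21)
  q = 4: r = 6, s = 1 − 4·(-2) = 9, t = -1 − 4·3 = -13  (check: 291·9 + 201·(-13) = 6)
  q = 3: r = 3, s = -2 − 3·9 = -29, t = 3 − 3·(-13) = 42  (check: 291·(-29) + 201·42 = 3)
The row with r = 3 (the gcd) gives the Bezout coefficients s = -29, t = 42.
Result: 291 · (-29) + 201 · (42) = 3.

gcd(291, 201) = 3; s = -29, t = 42 (check: 291·(-29) + 201·42 = 3).


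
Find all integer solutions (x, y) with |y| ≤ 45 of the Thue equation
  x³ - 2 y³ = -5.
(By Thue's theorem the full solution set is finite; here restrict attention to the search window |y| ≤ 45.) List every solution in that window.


The equation is x³ - 2y³ = -5. For fixed y, x³ = 2·y³ − 5, so a solution requires the RHS to be a perfect cube.
Strategy: iterate y from -45 to 45, compute RHS = 2·y³ − 5, and check whether it is a (positive or negative) perfect cube.
Check small values of y:
  y = 0: RHS = -5 is not a perfect cube.
  y = 1: RHS = -3 is not a perfect cube.
  y = -1: RHS = -7 is not a perfect cube.
  y = 2: RHS = 11 is not a perfect cube.
  y = -2: RHS = -21 is not a perfect cube.
  y = 3: RHS = 49 is not a perfect cube.
  y = -3: RHS = -59 is not a perfect cube.
Continuing the search up to |y| = 45 finds no solutions either.
No (x, y) in the scanned range satisfies the equation.

No integer solutions with |y| ≤ 45.


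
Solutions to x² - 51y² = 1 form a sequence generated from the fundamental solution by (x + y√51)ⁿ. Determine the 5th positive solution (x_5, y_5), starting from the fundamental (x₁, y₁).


Step 1: Find the fundamental solution (x₁, y₁) of x² - 51y² = 1.
  Expand √51 as a continued fraction. a₀ = ⌊√51⌋ = 7; iterate m_{k+1} = d_k·a_k − m_k, d_{k+1} = (51 − m_{k+1}²)/d_k, a_{k+1} = ⌊(a₀ + m_{k+1})/d_{k+1}⌋ (starting m₀ = 0, d₀ = 1), with convergents p_k = a_k·p_{k-1} + p_{k-2}, q_k = a_k·q_{k-1} + q_{k-2} (p₋₁ = 1, q₋₁ = 0):
  k = 0: a₀ = 7; p₀/q₀ = 7/1; p₀² − 51·q₀² = 49 − 51 = -2.
  k = 1: m = 7, d = 2, a = ⌊(7 + 7)/2⌋ = 7; p/q = (7·7 + 1)/(7·1 + 0) = 50/7; p² − 51·q² = 2500 − 2499 = 1.
  The first convergent with p² − 51·q² = 1 gives the fundamental solution (x₁, y₁) = (50, 7).
Step 2: Apply the recurrence (x_{n+1}, y_{n+1}) = (x₁x_n + 51y₁y_n, x₁y_n + y₁x_n) repeatedly.
  From (x_1, y_1) = (50, 7): x_2 = 50·50 + 51·7·7 = 4999; y_2 = 50·7 + 7·50 = 700.
  From (x_2, y_2) = (4999, 700): x_3 = 50·4999 + 51·7·700 = 499850; y_3 = 50·700 + 7·4999 = 69993.
  From (x_3, y_3) = (499850, 69993): x_4 = 50·499850 + 51·7·69993 = 49980001; y_4 = 50·69993 + 7·499850 = 6998600.
  From (x_4, y_4) = (49980001, 6998600): x_5 = 50·49980001 + 51·7·6998600 = 4997500250; y_5 = 50·6998600 + 7·49980001 = 699790007.
Step 3: Verify x_5² - 51·y_5² = 24975008748750062500 - 24975008748750062499 = 1 (should be 1). ✓

(x_1, y_1) = (50, 7); (x_5, y_5) = (4997500250, 699790007).


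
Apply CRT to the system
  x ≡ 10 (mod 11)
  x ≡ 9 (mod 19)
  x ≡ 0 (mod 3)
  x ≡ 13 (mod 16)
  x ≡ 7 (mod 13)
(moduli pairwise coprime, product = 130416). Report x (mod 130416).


Product of moduli M = 11 · 19 · 3 · 16 · 13 = 130416.
Merge one congruence at a time:
  Start: x ≡ 10 (mod 11).
  Combine with x ≡ 9 (mod 19); new modulus lcm = 209.
    Write x = 10 + 11·t and substitute into x ≡ 9 (mod 19): 11·t ≡ 9 − 10 = -1 (mod 19).
    Reduce coefficients mod 19: 11·t ≡ 18 (mod 19).
    The inverse of 11 mod 19 is 7 (since 11·7 = 77 = 4·19 + 1), so t ≡ 7·18 = 126 ≡ 12 (mod 19).
    Then x = 10 + 11·12 = 142, valid modulo lcm(11, 19) = 209: x ≡ 142 (mod 209).
  Combine with x ≡ 0 (mod 3); new modulus lcm = 627.
    Write x = 142 + 209·t and substitute into x ≡ 0 (mod 3): 209·t ≡ 0 − 142 = -142 (mod 3).
    Reduce coefficients mod 3: 2·t ≡ 2 (mod 3).
    The inverse of 2 mod 3 is 2 (since 2·2 = 4 = 1·3 + 1), so t ≡ 2·2 = 4 ≡ 1 (mod 3).
    Then x = 142 + 209·1 = 351, valid modulo lcm(209, 3) = 627: x ≡ 351 (mod 627).
  Combine with x ≡ 13 (mod 16); new modulus lcm = 10032.
    Write x = 351 + 627·t and substitute into x ≡ 13 (mod 16): 627·t ≡ 13 − 351 = -338 (mod 16).
    Reduce coefficients mod 16: 3·t ≡ 14 (mod 16).
    The inverse of 3 mod 16 is 11 (since 3·11 = 33 = 2·16 + 1), so t ≡ 11·14 = 154 ≡ 10 (mod 16).
    Then x = 351 + 627·10 = 6621, valid modulo lcm(627, 16) = 10032: x ≡ 6621 (mod 10032).
  Combine with x ≡ 7 (mod 13); new modulus lcm = 130416.
    Write x = 6621 + 10032·t and substitute into x ≡ 7 (mod 13): 10032·t ≡ 7 − 6621 = -6614 (mod 13).
    Reduce coefficients mod 13: 9·t ≡ 3 (mod 13).
    The inverse of 9 mod 13 is 3 (since 9·3 = 27 = 2·13 + 1), so t ≡ 3·3 = 9 ≡ 9 (mod 13).
    Then x = 6621 + 10032·9 = 96909, valid modulo lcm(10032, 13) = 130416: x ≡ 96909 (mod 130416).
Verify against each original: 96909 mod 11 = 10, 96909 mod 19 = 9, 96909 mod 3 = 0, 96909 mod 16 = 13, 96909 mod 13 = 7.

x ≡ 96909 (mod 130416).


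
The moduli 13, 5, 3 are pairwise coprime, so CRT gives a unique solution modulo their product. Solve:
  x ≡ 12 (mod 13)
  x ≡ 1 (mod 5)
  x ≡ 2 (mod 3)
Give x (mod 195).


Moduli 13, 5, 3 are pairwise coprime; by CRT there is a unique solution modulo M = 13 · 5 · 3 = 195.
Solve pairwise, accumulating the modulus:
  Start with x ≡ 12 (mod 13).
  Combine with x ≡ 1 (mod 5): since gcd(13, 5) = 1, we get a unique residue mod 65.
    Write x = 12 + 13·t and substitute into x ≡ 1 (mod 5): 13·t ≡ 1 − 12 = -11 (mod 5).
    Reduce coefficients mod 5: 3·t ≡ 4 (mod 5).
    The inverse of 3 mod 5 is 2 (since 3·2 = 6 = 1·5 + 1), so t ≡ 2·4 = 8 ≡ 3 (mod 5).
    Then x = 12 + 13·3 = 51, valid modulo lcm(13, 5) = 65: x ≡ 51 (mod 65).
  Combine with x ≡ 2 (mod 3): since gcd(65, 3) = 1, we get a unique residue mod 195.
    Write x = 51 + 65·t and substitute into x ≡ 2 (mod 3): 65·t ≡ 2 − 51 = -49 (mod 3).
    Reduce coefficients mod 3: 2·t ≡ 2 (mod 3).
    The inverse of 2 mod 3 is 2 (since 2·2 = 4 = 1·3 + 1), so t ≡ 2·2 = 4 ≡ 1 (mod 3).
    Then x = 51 + 65·1 = 116, valid modulo lcm(65, 3) = 195: x ≡ 116 (mod 195).
Verify: 116 mod 13 = 12 ✓, 116 mod 5 = 1 ✓, 116 mod 3 = 2 ✓.

x ≡ 116 (mod 195).


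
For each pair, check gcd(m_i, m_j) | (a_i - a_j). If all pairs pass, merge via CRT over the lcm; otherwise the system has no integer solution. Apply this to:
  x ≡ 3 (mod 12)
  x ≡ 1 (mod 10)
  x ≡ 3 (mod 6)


Moduli 12, 10, 6 are not pairwise coprime, so CRT works modulo lcm(m_i) when all pairwise compatibility conditions hold.
Pairwise compatibility: gcd(m_i, m_j) must divide a_i - a_j for every pair.
Merge one congruence at a time:
  Start: x ≡ 3 (mod 12).
  Combine with x ≡ 1 (mod 10): gcd(12, 10) = 2; 1 - 3 = -2, which IS divisible by 2, so compatible.
    Write x = 3 + 12·t and substitute into x ≡ 1 (mod 10): 12·t ≡ 1 − 3 = -2 (mod 10).
    Divide the congruence (and modulus) by g = 2: 6·t ≡ -1 (mod 5).
    Reduce coefficients mod 5: 1·t ≡ 4 (mod 5).
    So t ≡ 4 (mod 5).
    Then x = 3 + 12·4 = 51, valid modulo lcm(12, 10) = 60: x ≡ 51 (mod 60).
  Combine with x ≡ 3 (mod 6): gcd(60, 6) = 6; 3 - 51 = -48, which IS divisible by 6, so compatible.
    Write x = 51 + 60·t and substitute into x ≡ 3 (mod 6): 60·t ≡ 3 − 51 = -48 (mod 6).
    Divide the congruence (and modulus) by g = 6: 10·t ≡ -8 (mod 1).
    Modulo 1 every t works; take t = 0.
    Then x = 51 + 60·0 = 51, valid modulo lcm(60, 6) = 60: x ≡ 51 (mod 60).
Verify: 51 mod 12 = 3, 51 mod 10 = 1, 51 mod 6 = 3.

x ≡ 51 (mod 60).


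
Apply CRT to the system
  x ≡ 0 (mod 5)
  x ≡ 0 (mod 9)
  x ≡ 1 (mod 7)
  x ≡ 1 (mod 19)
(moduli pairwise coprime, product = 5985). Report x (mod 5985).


Product of moduli M = 5 · 9 · 7 · 19 = 5985.
Merge one congruence at a time:
  Start: x ≡ 0 (mod 5).
  Combine with x ≡ 0 (mod 9); new modulus lcm = 45.
    Write x = 0 + 5·t and substitute into x ≡ 0 (mod 9): 5·t ≡ 0 − 0 = 0 (mod 9).
    The inverse of 5 mod 9 is 2 (since 5·2 = 10 = 1·9 + 1), so t ≡ 2·0 = 0 ≡ 0 (mod 9).
    Then x = 0 + 5·0 = 0, valid modulo lcm(5, 9) = 45: x ≡ 0 (mod 45).
  Combine with x ≡ 1 (mod 7); new modulus lcm = 315.
    Write x = 0 + 45·t and substitute into x ≡ 1 (mod 7): 45·t ≡ 1 − 0 = 1 (mod 7).
    Reduce coefficients mod 7: 3·t ≡ 1 (mod 7).
    The inverse of 3 mod 7 is 5 (since 3·5 = 15 = 2·7 + 1), so t ≡ 5·1 = 5 ≡ 5 (mod 7).
    Then x = 0 + 45·5 = 225, valid modulo lcm(45, 7) = 315: x ≡ 225 (mod 315).
  Combine with x ≡ 1 (mod 19); new modulus lcm = 5985.
    Write x = 225 + 315·t and substitute into x ≡ 1 (mod 19): 315·t ≡ 1 − 225 = -224 (mod 19).
    Reduce coefficients mod 19: 11·t ≡ 4 (mod 19).
    The inverse of 11 mod 19 is 7 (since 11·7 = 77 = 4·19 + 1), so t ≡ 7·4 = 28 ≡ 9 (mod 19).
    Then x = 225 + 315·9 = 3060, valid modulo lcm(315, 19) = 5985: x ≡ 3060 (mod 5985).
Verify against each original: 3060 mod 5 = 0, 3060 mod 9 = 0, 3060 mod 7 = 1, 3060 mod 19 = 1.

x ≡ 3060 (mod 5985).


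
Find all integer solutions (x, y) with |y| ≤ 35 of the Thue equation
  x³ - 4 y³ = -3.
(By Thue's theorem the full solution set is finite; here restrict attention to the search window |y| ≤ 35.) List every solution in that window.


The equation is x³ - 4y³ = -3. For fixed y, x³ = 4·y³ − 3, so a solution requires the RHS to be a perfect cube.
Strategy: iterate y from -35 to 35, compute RHS = 4·y³ − 3, and check whether it is a (positive or negative) perfect cube.
Check small values of y:
  y = 0: RHS = -3 is not a perfect cube.
  y = 1: RHS = 1 = (1)³ ⇒ x = 1 works.
  y = -1: RHS = -7 is not a perfect cube.
  y = 2: RHS = 29 is not a perfect cube.
  y = -2: RHS = -35 is not a perfect cube.
  y = 3: RHS = 105 is not a perfect cube.
  y = -3: RHS = -111 is not a perfect cube.
Continuing the search up to |y| = 35 finds no further solutions beyond those listed.
Collected solutions: (1, 1).

Solutions (with |y| ≤ 35): (1, 1).


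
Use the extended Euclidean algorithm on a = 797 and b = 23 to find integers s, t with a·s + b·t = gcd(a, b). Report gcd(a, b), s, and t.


Euclidean algorithm on (797, 23) — divide until remainder is 0:
  797 = 34 · 23 + 15
  23 = 1 · 15 + 8
  15 = 1 · 8 + 7
  8 = 1 · 7 + 1
  7 = 7 · 1 + 0
gcd(797, 23) = 1.
Track Bezout coefficients alongside the remainders: start with r₀ = 797 = a·1 + b·0 (s = 1, t = 0) and r₁ = 23 = a·0 + b·1 (s = 0, t = 1); each new remainder r_{k+1} = r_{k-1} − q_k·r_k inherits s_{k+1} = s_{k-1} − q_k·s_k, t_{k+1} = t_{k-1} − q_k·t_k, so r_k = a·s_k + b·t_k at every step:
  q = 34: r = 15, s = 1 − 34·0 = 1, t = 0 − 34·1 = -34  (check: 797·1 + 23·(-34) = 15)
  q = 1: r = 8, s = 0 − 1·1 = -1, t = 1 − 1·(-34) = 35  (check: 797·(-1) + 23·35 = 8)
  q = 1: r = 7, s = 1 − 1·(-1) = 2, t = -34 − 1·35 = -69  (check: 797·2 + 23·(-69) = 7)
  q = 1: r = 1, s = -1 − 1·2 = -3, t = 35 − 1·(-69) = 104  (check: 797·(-3) + 23·104 = 1)
The row with r = 1 (the gcd) gives the Bezout coefficients s = -3, t = 104.
Result: 797 · (-3) + 23 · (104) = 1.

gcd(797, 23) = 1; s = -3, t = 104 (check: 797·(-3) + 23·104 = 1).


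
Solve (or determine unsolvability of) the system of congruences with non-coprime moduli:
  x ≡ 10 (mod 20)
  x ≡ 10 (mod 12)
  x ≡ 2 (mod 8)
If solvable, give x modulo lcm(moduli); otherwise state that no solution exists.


Moduli 20, 12, 8 are not pairwise coprime, so CRT works modulo lcm(m_i) when all pairwise compatibility conditions hold.
Pairwise compatibility: gcd(m_i, m_j) must divide a_i - a_j for every pair.
Merge one congruence at a time:
  Start: x ≡ 10 (mod 20).
  Combine with x ≡ 10 (mod 12): gcd(20, 12) = 4; 10 - 10 = 0, which IS divisible by 4, so compatible.
    Write x = 10 + 20·t and substitute into x ≡ 10 (mod 12): 20·t ≡ 10 − 10 = 0 (mod 12).
    Divide the congruence (and modulus) by g = 4: 5·t ≡ 0 (mod 3).
    Reduce coefficients mod 3: 2·t ≡ 0 (mod 3).
    The inverse of 2 mod 3 is 2 (since 2·2 = 4 = 1·3 + 1), so t ≡ 2·0 = 0 ≡ 0 (mod 3).
    Then x = 10 + 20·0 = 10, valid modulo lcm(20, 12) = 60: x ≡ 10 (mod 60).
  Combine with x ≡ 2 (mod 8): gcd(60, 8) = 4; 2 - 10 = -8, which IS divisible by 4, so compatible.
    Write x = 10 + 60·t and substitute into x ≡ 2 (mod 8): 60·t ≡ 2 − 10 = -8 (mod 8).
    Divide the congruence (and modulus) by g = 4: 15·t ≡ -2 (mod 2).
    Reduce coefficients mod 2: 1·t ≡ 0 (mod 2).
    So t ≡ 0 (mod 2).
    Then x = 10 + 60·0 = 10, valid modulo lcm(60, 8) = 120: x ≡ 10 (mod 120).
Verify: 10 mod 20 = 10, 10 mod 12 = 10, 10 mod 8 = 2.

x ≡ 10 (mod 120).


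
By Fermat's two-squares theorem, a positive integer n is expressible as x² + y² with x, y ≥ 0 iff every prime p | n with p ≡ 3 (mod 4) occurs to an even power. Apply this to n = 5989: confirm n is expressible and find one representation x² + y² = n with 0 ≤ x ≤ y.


Step 1: Factor n = 5989 = 53 · 113.
Step 2: Check the mod-4 condition on each prime factor: 53 ≡ 1 (mod 4), exponent 1; 113 ≡ 1 (mod 4), exponent 1.
All primes ≡ 3 (mod 4) appear to even exponent (or don't appear), so by the two-squares theorem n IS expressible as a sum of two squares.
Step 3: Build a representation. Here n = 53 · 113 is a product of primes ≡ 1 (mod 4). Each prime p ≡ 1 (mod 4) is itself a sum of two squares; find a² by testing p − a² for a perfect square:
  53: 53 − 1² = 52, 53 − 2² = 49 = 7² ⇒ 53 = 2² + 7².
  113: 113 − 1² = 112, 113 − 2² = 109, 113 − 3² = 104, 113 − 4² = 97, 113 − 5² = 88, 113 − 6² = 77, 113 − 7² = 64 = 8² ⇒ 113 = 7² + 8².
  Combine using the Brahmagupta–Fibonacci identity (a² + b²)(c² + d²) = (ac − bd)² + (ad + bc)² = (ac + bd)² + (ad − bc)²:
  53 · 113 = 5989: from (2² + 7²)(7² + 8²), take (2·7 − 7·8, 2·8 + 7·7) = (14 − 56, 16 + 49) = (-42, 65); dropping signs (only squares matter) gives (42, 65); check 42² + 65² = 1764 + 4225 = 5989 ✓.
Step 4: Order so x ≤ y and verify: 42² + 65² = 1764 + 4225 = 5989 = n. ✓

n = 5989 = 42² + 65² (one valid representation with x ≤ y).


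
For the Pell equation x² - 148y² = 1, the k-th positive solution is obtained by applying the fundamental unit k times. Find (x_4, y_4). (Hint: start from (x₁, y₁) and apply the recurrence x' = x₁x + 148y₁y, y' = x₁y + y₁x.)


Step 1: Find the fundamental solution (x₁, y₁) of x² - 148y² = 1.
  Expand √148 as a continued fraction. a₀ = ⌊√148⌋ = 12; iterate m_{k+1} = d_k·a_k − m_k, d_{k+1} = (148 − m_{k+1}²)/d_k, a_{k+1} = ⌊(a₀ + m_{k+1})/d_{k+1}⌋ (starting m₀ = 0, d₀ = 1), with convergents p_k = a_k·p_{k-1} + p_{k-2}, q_k = a_k·q_{k-1} + q_{k-2} (p₋₁ = 1, q₋₁ = 0):
  k = 0: a₀ = 12; p₀/q₀ = 12/1; p₀² − 148·q₀² = 144 − 148 = -4.
  k = 1: m = 12, d = 4, a = ⌊(12 + 12)/4⌋ = 6; p/q = (6·12 + 1)/(6·1 + 0) = 73/6; p² − 148·q² = 5329 − 5328 = 1.
  The first convergent with p² − 148·q² = 1 gives the fundamental solution (x₁, y₁) = (73, 6).
Step 2: Apply the recurrence (x_{n+1}, y_{n+1}) = (x₁x_n + 148y₁y_n, x₁y_n + y₁x_n) repeatedly.
  From (x_1, y_1) = (73, 6): x_2 = 73·73 + 148·6·6 = 10657; y_2 = 73·6 + 6·73 = 876.
  From (x_2, y_2) = (10657, 876): x_3 = 73·10657 + 148·6·876 = 1555849; y_3 = 73·876 + 6·10657 = 127890.
  From (x_3, y_3) = (1555849, 127890): x_4 = 73·1555849 + 148·6·127890 = 227143297; y_4 = 73·127890 + 6·1555849 = 18671064.
Step 3: Verify x_4² - 148·y_4² = 51594077372030209 - 51594077372030208 = 1 (should be 1). ✓

(x_1, y_1) = (73, 6); (x_4, y_4) = (227143297, 18671064).


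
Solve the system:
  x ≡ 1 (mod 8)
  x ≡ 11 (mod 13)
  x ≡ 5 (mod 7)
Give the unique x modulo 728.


Moduli 8, 13, 7 are pairwise coprime; by CRT there is a unique solution modulo M = 8 · 13 · 7 = 728.
Solve pairwise, accumulating the modulus:
  Start with x ≡ 1 (mod 8).
  Combine with x ≡ 11 (mod 13): since gcd(8, 13) = 1, we get a unique residue mod 104.
    Write x = 1 + 8·t and substitute into x ≡ 11 (mod 13): 8·t ≡ 11 − 1 = 10 (mod 13).
    The inverse of 8 mod 13 is 5 (since 8·5 = 40 = 3·13 + 1), so t ≡ 5·10 = 50 ≡ 11 (mod 13).
    Then x = 1 + 8·11 = 89, valid modulo lcm(8, 13) = 104: x ≡ 89 (mod 104).
  Combine with x ≡ 5 (mod 7): since gcd(104, 7) = 1, we get a unique residue mod 728.
    Write x = 89 + 104·t and substitute into x ≡ 5 (mod 7): 104·t ≡ 5 − 89 = -84 (mod 7).
    Reduce coefficients mod 7: 6·t ≡ 0 (mod 7).
    The inverse of 6 mod 7 is 6 (since 6·6 = 36 = 5·7 + 1), so t ≡ 6·0 = 0 ≡ 0 (mod 7).
    Then x = 89 + 104·0 = 89, valid modulo lcm(104, 7) = 728: x ≡ 89 (mod 728).
Verify: 89 mod 8 = 1 ✓, 89 mod 13 = 11 ✓, 89 mod 7 = 5 ✓.

x ≡ 89 (mod 728).


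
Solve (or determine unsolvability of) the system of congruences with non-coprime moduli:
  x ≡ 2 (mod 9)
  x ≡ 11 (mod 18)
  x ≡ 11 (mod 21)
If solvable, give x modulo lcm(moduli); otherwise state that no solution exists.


Moduli 9, 18, 21 are not pairwise coprime, so CRT works modulo lcm(m_i) when all pairwise compatibility conditions hold.
Pairwise compatibility: gcd(m_i, m_j) must divide a_i - a_j for every pair.
Merge one congruence at a time:
  Start: x ≡ 2 (mod 9).
  Combine with x ≡ 11 (mod 18): gcd(9, 18) = 9; 11 - 2 = 9, which IS divisible by 9, so compatible.
    Write x = 2 + 9·t and substitute into x ≡ 11 (mod 18): 9·t ≡ 11 − 2 = 9 (mod 18).
    Divide the congruence (and modulus) by g = 9: 1·t ≡ 1 (mod 2).
    So t ≡ 1 (mod 2).
    Then x = 2 + 9·1 = 11, valid modulo lcm(9, 18) = 18: x ≡ 11 (mod 18).
  Combine with x ≡ 11 (mod 21): gcd(18, 21) = 3; 11 - 11 = 0, which IS divisible by 3, so compatible.
    Write x = 11 + 18·t and substitute into x ≡ 11 (mod 21): 18·t ≡ 11 − 11 = 0 (mod 21).
    Divide the congruence (and modulus) by g = 3: 6·t ≡ 0 (mod 7).
    The inverse of 6 mod 7 is 6 (since 6·6 = 36 = 5·7 + 1), so t ≡ 6·0 = 0 ≡ 0 (mod 7).
    Then x = 11 + 18·0 = 11, valid modulo lcm(18, 21) = 126: x ≡ 11 (mod 126).
Verify: 11 mod 9 = 2, 11 mod 18 = 11, 11 mod 21 = 11.

x ≡ 11 (mod 126).


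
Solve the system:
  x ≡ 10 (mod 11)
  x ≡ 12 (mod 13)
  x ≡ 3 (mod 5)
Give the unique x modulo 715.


Moduli 11, 13, 5 are pairwise coprime; by CRT there is a unique solution modulo M = 11 · 13 · 5 = 715.
Solve pairwise, accumulating the modulus:
  Start with x ≡ 10 (mod 11).
  Combine with x ≡ 12 (mod 13): since gcd(11, 13) = 1, we get a unique residue mod 143.
    Write x = 10 + 11·t and substitute into x ≡ 12 (mod 13): 11·t ≡ 12 − 10 = 2 (mod 13).
    The inverse of 11 mod 13 is 6 (since 11·6 = 66 = 5·13 + 1), so t ≡ 6·2 = 12 ≡ 12 (mod 13).
    Then x = 10 + 11·12 = 142, valid modulo lcm(11, 13) = 143: x ≡ 142 (mod 143).
  Combine with x ≡ 3 (mod 5): since gcd(143, 5) = 1, we get a unique residue mod 715.
    Write x = 142 + 143·t and substitute into x ≡ 3 (mod 5): 143·t ≡ 3 − 142 = -139 (mod 5).
    Reduce coefficients mod 5: 3·t ≡ 1 (mod 5).
    The inverse of 3 mod 5 is 2 (since 3·2 = 6 = 1·5 + 1), so t ≡ 2·1 = 2 ≡ 2 (mod 5).
    Then x = 142 + 143·2 = 428, valid modulo lcm(143, 5) = 715: x ≡ 428 (mod 715).
Verify: 428 mod 11 = 10 ✓, 428 mod 13 = 12 ✓, 428 mod 5 = 3 ✓.

x ≡ 428 (mod 715).


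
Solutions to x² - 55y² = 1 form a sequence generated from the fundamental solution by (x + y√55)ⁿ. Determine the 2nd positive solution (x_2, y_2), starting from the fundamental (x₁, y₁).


Step 1: Find the fundamental solution (x₁, y₁) of x² - 55y² = 1.
  Expand √55 as a continued fraction. a₀ = ⌊√55⌋ = 7; iterate m_{k+1} = d_k·a_k − m_k, d_{k+1} = (55 − m_{k+1}²)/d_k, a_{k+1} = ⌊(a₀ + m_{k+1})/d_{k+1}⌋ (starting m₀ = 0, d₀ = 1), with convergents p_k = a_k·p_{k-1} + p_{k-2}, q_k = a_k·q_{k-1} + q_{k-2} (p₋₁ = 1, q₋₁ = 0):
  k = 0: a₀ = 7; p₀/q₀ = 7/1; p₀² − 55·q₀² = 49 − 55 = -6.
  k = 1: m = 7, d = 6, a = ⌊(7 + 7)/6⌋ = 2; p/q = (2·7 + 1)/(2·1 + 0) = 15/2; p² − 55·q² = 225 − 220 = 5.
  k = 2: m = 5, d = 5, a = ⌊(7 + 5)/5⌋ = 2; p/q = (2·15 + 7)/(2·2 + 1) = 37/5; p² − 55·q² = 1369 − 1375 = -6.
  k = 3: m = 5, d = 6, a = ⌊(7 + 5)/6⌋ = 2; p/q = (2·37 + 15)/(2·5 + 2) = 89/12; p² − 55·q² = 7921 − 7920 = 1.
  The first convergent with p² − 55·q² = 1 gives the fundamental solution (x₁, y₁) = (89, 12).
Step 2: Apply the recurrence (x_{n+1}, y_{n+1}) = (x₁x_n + 55y₁y_n, x₁y_n + y₁x_n) repeatedly.
  From (x_1, y_1) = (89, 12): x_2 = 89·89 + 55·12·12 = 15841; y_2 = 89·12 + 12·89 = 2136.
Step 3: Verify x_2² - 55·y_2² = 250937281 - 250937280 = 1 (should be 1). ✓

(x_1, y_1) = (89, 12); (x_2, y_2) = (15841, 2136).


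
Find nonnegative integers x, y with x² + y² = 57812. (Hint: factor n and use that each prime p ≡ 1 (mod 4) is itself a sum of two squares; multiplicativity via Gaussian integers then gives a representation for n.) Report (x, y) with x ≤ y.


Step 1: Factor n = 57812 = 2^2 · 97 · 149.
Step 2: Check the mod-4 condition on each prime factor: 2 = 2 (special); 97 ≡ 1 (mod 4), exponent 1; 149 ≡ 1 (mod 4), exponent 1.
All primes ≡ 3 (mod 4) appear to even exponent (or don't appear), so by the two-squares theorem n IS expressible as a sum of two squares.
Step 3: Build a representation. Group n = k² · m with k = 2 and m = 97 · 149 = 14453 (a product of primes ≡ 1 (mod 4)); a representation of m scales to one of n via (k·x)² + (k·y)² = k²(x² + y²). Each prime p ≡ 1 (mod 4) is itself a sum of two squares; find a² by testing p − a² for a perfect square:
  97: 97 − 1² = 96, 97 − 2² = 93, 97 − 3² = 88, 97 − 4² = 81 = 9² ⇒ 97 = 4² + 9².
  149: 149 − 1² = 148, 149 − 2² = 145, 149 − 3² = 140, 149 − 4² = 133, 149 − 5² = 124, 149 − 6² = 113, 149 − 7² = 100 = 10² ⇒ 149 = 7² + 10².
  Combine using the Brahmagupta–Fibonacci identity (a² + b²)(c² + d²) = (ac − bd)² + (ad + bc)² = (ac + bd)² + (ad − bc)²:
  97 · 149 = 14453: from (4² + 9²)(7² + 10²), take (4·7 − 9·10, 4·10 + 9·7) = (28 − 90, 40 + 63) = (-62, 103); dropping signs (only squares matter) gives (62, 103); check 62² + 103² = 3844 + 10609 = 14453 ✓.
  Scale by k = 2: (2·62, 2·103) = (124, 206).
Step 4: Order so x ≤ y and verify: 124² + 206² = 15376 + 42436 = 57812 = n. ✓

n = 57812 = 124² + 206² (one valid representation with x ≤ y).
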